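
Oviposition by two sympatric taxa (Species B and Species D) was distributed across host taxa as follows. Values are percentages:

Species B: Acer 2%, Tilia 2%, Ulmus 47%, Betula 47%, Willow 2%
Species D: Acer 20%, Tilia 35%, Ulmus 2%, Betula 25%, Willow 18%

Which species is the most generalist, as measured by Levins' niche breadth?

Species D

Convert percentages to proportions (divide by 100).
Σp_Bᵢ² = 0.02² + 0.02² + 0.47² + 0.47² + 0.02² = 0.0004 + 0.0004 + 0.2209 + 0.2209 + 0.0004 = 0.4430
B_B = 1 / 0.4430 = 2.2573
Σp_Dᵢ² = 0.20² + 0.35² + 0.02² + 0.25² + 0.18² = 0.0400 + 0.1225 + 0.0004 + 0.0625 + 0.0324 = 0.2578
B_D = 1 / 0.2578 = 3.8790
Highest B → broadest niche (most generalist): Species D (B = 3.88).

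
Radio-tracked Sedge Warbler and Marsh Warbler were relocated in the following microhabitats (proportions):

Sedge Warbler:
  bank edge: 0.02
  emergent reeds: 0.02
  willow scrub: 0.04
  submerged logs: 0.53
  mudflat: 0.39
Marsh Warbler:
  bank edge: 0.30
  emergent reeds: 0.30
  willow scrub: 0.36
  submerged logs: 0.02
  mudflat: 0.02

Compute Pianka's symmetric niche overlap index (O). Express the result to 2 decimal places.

0.12

Σ p₁ᵢp₂ᵢ = 0.0060 + 0.0060 + 0.0144 + 0.0106 + 0.0078 = 0.0448
Σp_1ᵢ² = 0.02² + 0.02² + 0.04² + 0.53² + 0.39² = 0.0004 + 0.0004 + 0.0016 + 0.2809 + 0.1521 = 0.4354
Σp_2ᵢ² = 0.30² + 0.30² + 0.36² + 0.02² + 0.02² = 0.0900 + 0.0900 + 0.1296 + 0.0004 + 0.0004 = 0.3104
O = 0.0448 / √(0.4354 × 0.3104) = 0.0448 / 0.36763 = 0.1219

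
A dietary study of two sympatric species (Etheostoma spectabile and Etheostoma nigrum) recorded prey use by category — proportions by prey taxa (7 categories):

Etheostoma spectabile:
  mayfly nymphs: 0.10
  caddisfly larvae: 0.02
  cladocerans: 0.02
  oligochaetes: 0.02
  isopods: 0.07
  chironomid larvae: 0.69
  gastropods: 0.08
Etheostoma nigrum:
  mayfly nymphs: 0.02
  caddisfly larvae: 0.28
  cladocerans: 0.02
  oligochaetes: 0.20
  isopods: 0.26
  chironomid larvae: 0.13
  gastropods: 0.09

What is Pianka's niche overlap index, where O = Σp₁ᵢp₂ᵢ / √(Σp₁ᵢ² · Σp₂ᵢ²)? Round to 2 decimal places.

Σ p₁ᵢp₂ᵢ = 0.0020 + 0.0056 + 0.0004 + 0.0040 + 0.0182 + 0.0897 + 0.0072 = 0.1271
Σp_1ᵢ² = 0.10² + 0.02² + 0.02² + 0.02² + 0.07² + 0.69² + 0.08² = 0.0100 + 0.0004 + 0.0004 + 0.0004 + 0.0049 + 0.4761 + 0.0064 = 0.4986
Σp_2ᵢ² = 0.02² + 0.28² + 0.02² + 0.20² + 0.26² + 0.13² + 0.09² = 0.0004 + 0.0784 + 0.0004 + 0.0400 + 0.0676 + 0.0169 + 0.0081 = 0.2118
O = 0.1271 / √(0.4986 × 0.2118) = 0.1271 / 0.32497 = 0.3911

0.39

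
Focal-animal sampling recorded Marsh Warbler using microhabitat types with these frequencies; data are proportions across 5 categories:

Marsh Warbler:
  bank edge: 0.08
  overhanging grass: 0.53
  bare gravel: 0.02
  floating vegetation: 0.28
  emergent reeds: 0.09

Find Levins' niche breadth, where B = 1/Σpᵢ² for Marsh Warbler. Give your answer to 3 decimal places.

2.672

Σpᵢ² = 0.08² + 0.53² + 0.02² + 0.28² + 0.09² = 0.0064 + 0.2809 + 0.0004 + 0.0784 + 0.0081 = 0.3742
B = 1 / 0.3742 = 2.67237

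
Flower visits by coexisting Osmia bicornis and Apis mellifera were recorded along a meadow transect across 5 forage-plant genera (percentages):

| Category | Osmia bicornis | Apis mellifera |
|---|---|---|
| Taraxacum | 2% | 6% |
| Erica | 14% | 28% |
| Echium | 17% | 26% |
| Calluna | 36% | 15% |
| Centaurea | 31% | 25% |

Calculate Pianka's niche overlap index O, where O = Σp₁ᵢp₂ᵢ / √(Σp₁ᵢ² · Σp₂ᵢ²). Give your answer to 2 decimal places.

0.85

Convert percentages to proportions (divide by 100).
Σ p₁ᵢp₂ᵢ = 0.0012 + 0.0392 + 0.0442 + 0.0540 + 0.0775 = 0.2161
Σp_1ᵢ² = 0.02² + 0.14² + 0.17² + 0.36² + 0.31² = 0.0004 + 0.0196 + 0.0289 + 0.1296 + 0.0961 = 0.2746
Σp_2ᵢ² = 0.06² + 0.28² + 0.26² + 0.15² + 0.25² = 0.0036 + 0.0784 + 0.0676 + 0.0225 + 0.0625 = 0.2346
O = 0.2161 / √(0.2746 × 0.2346) = 0.2161 / 0.25381 = 0.8514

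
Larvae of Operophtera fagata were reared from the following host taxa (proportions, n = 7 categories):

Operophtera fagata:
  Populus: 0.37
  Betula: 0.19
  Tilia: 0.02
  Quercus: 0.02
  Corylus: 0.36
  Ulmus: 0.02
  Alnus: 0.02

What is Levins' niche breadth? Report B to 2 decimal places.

Σpᵢ² = 0.37² + 0.19² + 0.02² + 0.02² + 0.36² + 0.02² + 0.02² = 0.1369 + 0.0361 + 0.0004 + 0.0004 + 0.1296 + 0.0004 + 0.0004 = 0.3042
B = 1 / 0.3042 = 3.2873

3.29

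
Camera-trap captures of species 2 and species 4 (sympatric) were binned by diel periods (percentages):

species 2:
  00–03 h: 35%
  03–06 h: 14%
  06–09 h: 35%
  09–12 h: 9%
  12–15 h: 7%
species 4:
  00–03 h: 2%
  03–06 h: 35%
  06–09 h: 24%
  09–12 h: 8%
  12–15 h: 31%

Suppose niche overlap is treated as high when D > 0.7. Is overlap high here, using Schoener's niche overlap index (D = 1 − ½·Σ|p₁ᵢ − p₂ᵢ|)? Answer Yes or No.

No

Convert percentages to proportions (divide by 100).
Σ|p₁ᵢ − p₂ᵢ| = 0.33 + 0.21 + 0.11 + 0.01 + 0.24 = 0.90
D = 1 − ½ × 0.90 = 1 − 0.450 = 0.5500
D = 0.5500 < 0.7 → No.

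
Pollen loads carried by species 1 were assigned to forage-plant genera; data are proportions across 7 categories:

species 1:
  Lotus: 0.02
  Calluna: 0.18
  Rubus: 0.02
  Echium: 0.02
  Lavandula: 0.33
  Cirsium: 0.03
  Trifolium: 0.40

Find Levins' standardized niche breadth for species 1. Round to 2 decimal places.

0.38

Σpᵢ² = 0.02² + 0.18² + 0.02² + 0.02² + 0.33² + 0.03² + 0.40² = 0.0004 + 0.0324 + 0.0004 + 0.0004 + 0.1089 + 0.0009 + 0.1600 = 0.3034
B = 1 / 0.3034 = 3.2960
Bₛ = (B − 1)/(n − 1) = (3.2960 − 1)/(7 − 1) = 2.2960/6 = 0.3827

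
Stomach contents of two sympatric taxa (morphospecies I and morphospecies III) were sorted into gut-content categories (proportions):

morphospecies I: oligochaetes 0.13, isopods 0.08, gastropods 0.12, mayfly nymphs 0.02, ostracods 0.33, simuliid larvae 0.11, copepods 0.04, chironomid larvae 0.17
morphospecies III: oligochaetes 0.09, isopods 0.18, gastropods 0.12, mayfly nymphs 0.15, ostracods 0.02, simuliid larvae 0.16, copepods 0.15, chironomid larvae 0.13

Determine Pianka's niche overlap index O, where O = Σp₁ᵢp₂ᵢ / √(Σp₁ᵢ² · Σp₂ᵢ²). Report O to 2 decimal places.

Σ p₁ᵢp₂ᵢ = 0.0117 + 0.0144 + 0.0144 + 0.0030 + 0.0066 + 0.0176 + 0.0060 + 0.0221 = 0.0958
Σp_1ᵢ² = 0.13² + 0.08² + 0.12² + 0.02² + 0.33² + 0.11² + 0.04² + 0.17² = 0.0169 + 0.0064 + 0.0144 + 0.0004 + 0.1089 + 0.0121 + 0.0016 + 0.0289 = 0.1896
Σp_2ᵢ² = 0.09² + 0.18² + 0.12² + 0.15² + 0.02² + 0.16² + 0.15² + 0.13² = 0.0081 + 0.0324 + 0.0144 + 0.0225 + 0.0004 + 0.0256 + 0.0225 + 0.0169 = 0.1428
O = 0.0958 / √(0.1896 × 0.1428) = 0.0958 / 0.16454 = 0.5822

0.58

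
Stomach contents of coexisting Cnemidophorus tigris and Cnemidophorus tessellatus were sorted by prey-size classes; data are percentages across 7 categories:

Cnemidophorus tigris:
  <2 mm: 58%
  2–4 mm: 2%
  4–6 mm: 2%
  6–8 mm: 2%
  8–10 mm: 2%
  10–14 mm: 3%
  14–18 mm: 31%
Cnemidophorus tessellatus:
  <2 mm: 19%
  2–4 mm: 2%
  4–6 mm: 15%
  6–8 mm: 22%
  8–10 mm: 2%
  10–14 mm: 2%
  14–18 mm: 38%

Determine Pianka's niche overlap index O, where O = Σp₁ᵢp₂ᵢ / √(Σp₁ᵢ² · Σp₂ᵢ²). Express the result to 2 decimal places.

0.71

Convert percentages to proportions (divide by 100).
Σ p₁ᵢp₂ᵢ = 0.1102 + 0.0004 + 0.0030 + 0.0044 + 0.0004 + 0.0006 + 0.1178 = 0.2368
Σp_1ᵢ² = 0.58² + 0.02² + 0.02² + 0.02² + 0.02² + 0.03² + 0.31² = 0.3364 + 0.0004 + 0.0004 + 0.0004 + 0.0004 + 0.0009 + 0.0961 = 0.4350
Σp_2ᵢ² = 0.19² + 0.02² + 0.15² + 0.22² + 0.02² + 0.02² + 0.38² = 0.0361 + 0.0004 + 0.0225 + 0.0484 + 0.0004 + 0.0004 + 0.1444 = 0.2526
O = 0.2368 / √(0.4350 × 0.2526) = 0.2368 / 0.33148 = 0.7144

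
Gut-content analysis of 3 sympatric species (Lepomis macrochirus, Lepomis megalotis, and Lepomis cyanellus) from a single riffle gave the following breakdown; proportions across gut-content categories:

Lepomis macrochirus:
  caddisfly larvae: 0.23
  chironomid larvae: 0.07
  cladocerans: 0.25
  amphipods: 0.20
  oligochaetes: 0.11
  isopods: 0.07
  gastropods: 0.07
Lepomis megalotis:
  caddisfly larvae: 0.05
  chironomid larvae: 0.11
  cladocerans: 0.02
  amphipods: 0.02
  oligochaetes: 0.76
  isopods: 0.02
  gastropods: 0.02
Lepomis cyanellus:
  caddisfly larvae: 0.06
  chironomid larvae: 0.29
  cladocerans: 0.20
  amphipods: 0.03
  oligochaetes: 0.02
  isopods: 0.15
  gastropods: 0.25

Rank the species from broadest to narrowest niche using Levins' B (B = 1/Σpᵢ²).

Σp_macrᵢ² = 0.23² + 0.07² + 0.25² + 0.20² + 0.11² + 0.07² + 0.07² = 0.0529 + 0.0049 + 0.0625 + 0.0400 + 0.0121 + 0.0049 + 0.0049 = 0.1822
B_macr = 1 / 0.1822 = 5.4885
Σp_megaᵢ² = 0.05² + 0.11² + 0.02² + 0.02² + 0.76² + 0.02² + 0.02² = 0.0025 + 0.0121 + 0.0004 + 0.0004 + 0.5776 + 0.0004 + 0.0004 = 0.5938
B_mega = 1 / 0.5938 = 1.6841
Σp_cyanᵢ² = 0.06² + 0.29² + 0.20² + 0.03² + 0.02² + 0.15² + 0.25² = 0.0036 + 0.0841 + 0.0400 + 0.0009 + 0.0004 + 0.0225 + 0.0625 = 0.2140
B_cyan = 1 / 0.2140 = 4.6729
Ranking by B (broadest → narrowest): Lepomis macrochirus (5.49) > Lepomis cyanellus (4.67) > Lepomis megalotis (1.68)

Lepomis macrochirus > Lepomis cyanellus > Lepomis megalotis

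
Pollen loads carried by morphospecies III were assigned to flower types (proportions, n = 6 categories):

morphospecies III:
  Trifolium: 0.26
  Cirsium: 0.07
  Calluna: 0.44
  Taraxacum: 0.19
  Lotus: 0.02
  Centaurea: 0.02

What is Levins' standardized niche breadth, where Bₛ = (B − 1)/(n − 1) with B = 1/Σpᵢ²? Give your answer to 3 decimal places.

0.460

Σpᵢ² = 0.26² + 0.07² + 0.44² + 0.19² + 0.02² + 0.02² = 0.0676 + 0.0049 + 0.1936 + 0.0361 + 0.0004 + 0.0004 = 0.3030
B = 1 / 0.3030 = 3.30033
Bₛ = (B − 1)/(n − 1) = (3.30033 − 1)/(6 − 1) = 2.30033/5 = 0.46007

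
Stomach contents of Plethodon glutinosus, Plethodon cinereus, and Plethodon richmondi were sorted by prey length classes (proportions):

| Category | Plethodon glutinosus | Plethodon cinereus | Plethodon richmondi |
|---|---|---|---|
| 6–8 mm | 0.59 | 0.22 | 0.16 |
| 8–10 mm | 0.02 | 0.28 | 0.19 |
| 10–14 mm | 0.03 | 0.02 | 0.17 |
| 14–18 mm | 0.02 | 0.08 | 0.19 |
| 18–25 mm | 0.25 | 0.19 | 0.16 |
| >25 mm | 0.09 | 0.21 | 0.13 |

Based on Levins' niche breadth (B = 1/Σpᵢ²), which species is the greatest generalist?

Σp_glutᵢ² = 0.59² + 0.02² + 0.03² + 0.02² + 0.25² + 0.09² = 0.3481 + 0.0004 + 0.0009 + 0.0004 + 0.0625 + 0.0081 = 0.4204
B_glut = 1 / 0.4204 = 2.3787
Σp_cineᵢ² = 0.22² + 0.28² + 0.02² + 0.08² + 0.19² + 0.21² = 0.0484 + 0.0784 + 0.0004 + 0.0064 + 0.0361 + 0.0441 = 0.2138
B_cine = 1 / 0.2138 = 4.6773
Σp_richᵢ² = 0.16² + 0.19² + 0.17² + 0.19² + 0.16² + 0.13² = 0.0256 + 0.0361 + 0.0289 + 0.0361 + 0.0256 + 0.0169 = 0.1692
B_rich = 1 / 0.1692 = 5.9102
Highest B → broadest niche (most generalist): Plethodon richmondi (B = 5.91).

Plethodon richmondi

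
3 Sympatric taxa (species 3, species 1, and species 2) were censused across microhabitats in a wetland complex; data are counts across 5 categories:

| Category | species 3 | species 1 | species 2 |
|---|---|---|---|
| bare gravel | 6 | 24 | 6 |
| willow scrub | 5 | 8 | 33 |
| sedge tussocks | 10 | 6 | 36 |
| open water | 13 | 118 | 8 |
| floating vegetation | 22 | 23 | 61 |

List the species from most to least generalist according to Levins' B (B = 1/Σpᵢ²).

species 3 > species 2 > species 1

Proportions for species 3 (n=56): 6/56=0.1071, 5/56=0.0893, 10/56=0.1786, 13/56=0.2321, 22/56=0.3929
Proportions for species 1 (n=179): 24/179=0.1341, 8/179=0.0447, 6/179=0.0335, 118/179=0.6592, 23/179=0.1285
Proportions for species 2 (n=144): 6/144=0.0417, 33/144=0.2292, 36/144=0.2500, 8/144=0.0556, 61/144=0.4236
Σp_3ᵢ² = 0.1071² + 0.0893² + 0.1786² + 0.2321² + 0.3929² = 0.011470 + 0.007974 + 0.031898 + 0.053870 + 0.154370 = 0.259582
B_3 = 1 / 0.259582 = 3.8523
Σp_1ᵢ² = 0.1341² + 0.0447² + 0.0335² + 0.6592² + 0.1285² = 0.017983 + 0.001998 + 0.001122 + 0.434545 + 0.016512 = 0.472160
B_1 = 1 / 0.472160 = 2.1179
Σp_2ᵢ² = 0.0417² + 0.2292² + 0.2500² + 0.0556² + 0.4236² = 0.001739 + 0.052533 + 0.062500 + 0.003091 + 0.179437 = 0.299300
B_2 = 1 / 0.299300 = 3.3411
Ranking by B (broadest → narrowest): species 3 (3.85) > species 2 (3.34) > species 1 (2.12)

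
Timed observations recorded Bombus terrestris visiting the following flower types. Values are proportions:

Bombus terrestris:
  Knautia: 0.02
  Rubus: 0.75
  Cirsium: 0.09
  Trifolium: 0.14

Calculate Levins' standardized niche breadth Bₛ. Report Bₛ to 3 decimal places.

0.231

Σpᵢ² = 0.02² + 0.75² + 0.09² + 0.14² = 0.0004 + 0.5625 + 0.0081 + 0.0196 = 0.5906
B = 1 / 0.5906 = 1.69319
Bₛ = (B − 1)/(n − 1) = (1.69319 − 1)/(4 − 1) = 0.69319/3 = 0.23106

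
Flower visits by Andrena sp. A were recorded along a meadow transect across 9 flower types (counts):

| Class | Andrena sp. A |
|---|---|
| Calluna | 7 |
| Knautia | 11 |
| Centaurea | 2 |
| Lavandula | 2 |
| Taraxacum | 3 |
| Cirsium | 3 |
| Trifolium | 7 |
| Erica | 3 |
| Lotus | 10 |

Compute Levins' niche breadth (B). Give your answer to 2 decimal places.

Proportions for Andrena sp. A (n=48): 7/48=0.1458, 11/48=0.2292, 2/48=0.0417, 2/48=0.0417, 3/48=0.0625, 3/48=0.0625, 7/48=0.1458, 3/48=0.0625, 10/48=0.2083
Σpᵢ² = 0.1458² + 0.2292² + 0.0417² + 0.0417² + 0.0625² + 0.0625² + 0.1458² + 0.0625² + 0.2083² = 0.021258 + 0.052533 + 0.001739 + 0.001739 + 0.003906 + 0.003906 + 0.021258 + 0.003906 + 0.043389 = 0.153634
B = 1 / 0.153634 = 6.5090

6.51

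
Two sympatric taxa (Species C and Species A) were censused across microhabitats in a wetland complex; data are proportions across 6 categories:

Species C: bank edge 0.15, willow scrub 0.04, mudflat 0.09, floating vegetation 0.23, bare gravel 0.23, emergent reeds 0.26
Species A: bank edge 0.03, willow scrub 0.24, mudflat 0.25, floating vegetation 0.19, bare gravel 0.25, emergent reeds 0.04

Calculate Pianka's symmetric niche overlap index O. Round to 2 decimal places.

Σ p₁ᵢp₂ᵢ = 0.0045 + 0.0096 + 0.0225 + 0.0437 + 0.0575 + 0.0104 = 0.1482
Σp_1ᵢ² = 0.15² + 0.04² + 0.09² + 0.23² + 0.23² + 0.26² = 0.0225 + 0.0016 + 0.0081 + 0.0529 + 0.0529 + 0.0676 = 0.2056
Σp_2ᵢ² = 0.03² + 0.24² + 0.25² + 0.19² + 0.25² + 0.04² = 0.0009 + 0.0576 + 0.0625 + 0.0361 + 0.0625 + 0.0016 = 0.2212
O = 0.1482 / √(0.2056 × 0.2212) = 0.1482 / 0.21326 = 0.6949

0.69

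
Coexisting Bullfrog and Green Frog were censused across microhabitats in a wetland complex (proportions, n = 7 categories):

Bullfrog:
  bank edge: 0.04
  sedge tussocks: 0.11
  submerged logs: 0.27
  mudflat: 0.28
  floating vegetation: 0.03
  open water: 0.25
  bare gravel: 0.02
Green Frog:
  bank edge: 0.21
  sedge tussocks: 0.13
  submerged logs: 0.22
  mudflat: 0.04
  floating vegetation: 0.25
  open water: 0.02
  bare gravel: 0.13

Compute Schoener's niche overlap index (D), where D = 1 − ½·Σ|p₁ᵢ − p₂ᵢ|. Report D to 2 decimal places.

0.48

Σ|p₁ᵢ − p₂ᵢ| = 0.17 + 0.02 + 0.05 + 0.24 + 0.22 + 0.23 + 0.11 = 1.04
D = 1 − ½ × 1.04 = 1 − 0.520 = 0.4800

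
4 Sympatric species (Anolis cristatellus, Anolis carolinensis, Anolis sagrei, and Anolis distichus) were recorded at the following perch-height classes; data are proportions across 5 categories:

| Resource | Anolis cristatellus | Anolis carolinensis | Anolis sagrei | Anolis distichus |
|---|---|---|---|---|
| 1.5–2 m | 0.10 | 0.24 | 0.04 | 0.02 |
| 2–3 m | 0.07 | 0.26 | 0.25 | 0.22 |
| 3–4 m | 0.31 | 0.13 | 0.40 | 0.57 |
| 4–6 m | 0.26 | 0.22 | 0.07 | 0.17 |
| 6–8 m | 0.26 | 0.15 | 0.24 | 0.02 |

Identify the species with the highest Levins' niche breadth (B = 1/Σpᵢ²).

Anolis carolinensis

Σp_crisᵢ² = 0.10² + 0.07² + 0.31² + 0.26² + 0.26² = 0.0100 + 0.0049 + 0.0961 + 0.0676 + 0.0676 = 0.2462
B_cris = 1 / 0.2462 = 4.0617
Σp_caroᵢ² = 0.24² + 0.26² + 0.13² + 0.22² + 0.15² = 0.0576 + 0.0676 + 0.0169 + 0.0484 + 0.0225 = 0.2130
B_caro = 1 / 0.2130 = 4.6948
Σp_sagrᵢ² = 0.04² + 0.25² + 0.40² + 0.07² + 0.24² = 0.0016 + 0.0625 + 0.1600 + 0.0049 + 0.0576 = 0.2866
B_sagr = 1 / 0.2866 = 3.4892
Σp_distᵢ² = 0.02² + 0.22² + 0.57² + 0.17² + 0.02² = 0.0004 + 0.0484 + 0.3249 + 0.0289 + 0.0004 = 0.4030
B_dist = 1 / 0.4030 = 2.4814
Highest B → broadest niche (most generalist): Anolis carolinensis (B = 4.69).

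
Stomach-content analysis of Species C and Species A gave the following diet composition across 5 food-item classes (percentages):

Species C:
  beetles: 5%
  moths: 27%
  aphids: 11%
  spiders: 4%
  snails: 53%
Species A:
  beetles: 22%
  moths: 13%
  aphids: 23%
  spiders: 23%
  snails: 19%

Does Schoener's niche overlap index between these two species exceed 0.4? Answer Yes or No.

Convert percentages to proportions (divide by 100).
Σ|p₁ᵢ − p₂ᵢ| = 0.17 + 0.14 + 0.12 + 0.19 + 0.34 = 0.96
D = 1 − ½ × 0.96 = 1 − 0.480 = 0.5200
D = 0.5200 > 0.4 → Yes.

Yes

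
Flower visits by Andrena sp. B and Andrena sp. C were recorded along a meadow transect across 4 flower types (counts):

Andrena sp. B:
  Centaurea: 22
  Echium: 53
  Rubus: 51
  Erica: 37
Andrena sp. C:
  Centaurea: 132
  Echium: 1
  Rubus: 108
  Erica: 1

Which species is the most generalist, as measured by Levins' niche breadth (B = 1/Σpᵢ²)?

Proportions for Andrena sp. B (n=163): 22/163=0.1350, 53/163=0.3252, 51/163=0.3129, 37/163=0.2270
Proportions for Andrena sp. C (n=242): 132/242=0.5455, 1/242=0.0041, 108/242=0.4463, 1/242=0.0041
Σp_Bᵢ² = 0.1350² + 0.3252² + 0.3129² + 0.2270² = 0.018225 + 0.105755 + 0.097906 + 0.051529 = 0.273415
B_B = 1 / 0.273415 = 3.6574
Σp_Cᵢ² = 0.5455² + 0.0041² + 0.4463² + 0.0041² = 0.297570 + 0.000017 + 0.199184 + 0.000017 = 0.496788
B_C = 1 / 0.496788 = 2.0129
Highest B → broadest niche (most generalist): Andrena sp. B (B = 3.66).

Andrena sp. B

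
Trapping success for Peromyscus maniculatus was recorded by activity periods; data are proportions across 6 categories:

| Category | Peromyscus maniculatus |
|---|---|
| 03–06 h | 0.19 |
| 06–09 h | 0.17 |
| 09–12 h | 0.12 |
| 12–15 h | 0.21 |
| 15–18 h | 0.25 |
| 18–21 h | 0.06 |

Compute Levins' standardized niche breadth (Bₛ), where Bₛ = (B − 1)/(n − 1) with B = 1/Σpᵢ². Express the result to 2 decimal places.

0.85

Σpᵢ² = 0.19² + 0.17² + 0.12² + 0.21² + 0.25² + 0.06² = 0.0361 + 0.0289 + 0.0144 + 0.0441 + 0.0625 + 0.0036 = 0.1896
B = 1 / 0.1896 = 5.2743
Bₛ = (B − 1)/(n − 1) = (5.2743 − 1)/(6 − 1) = 4.2743/5 = 0.8549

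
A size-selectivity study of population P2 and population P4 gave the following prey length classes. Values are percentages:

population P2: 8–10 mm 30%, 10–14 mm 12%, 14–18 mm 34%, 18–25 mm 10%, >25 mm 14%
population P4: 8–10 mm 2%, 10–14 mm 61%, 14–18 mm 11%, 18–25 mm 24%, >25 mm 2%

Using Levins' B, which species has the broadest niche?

population P2

Convert percentages to proportions (divide by 100).
Σp_P2ᵢ² = 0.30² + 0.12² + 0.34² + 0.10² + 0.14² = 0.0900 + 0.0144 + 0.1156 + 0.0100 + 0.0196 = 0.2496
B_P2 = 1 / 0.2496 = 4.0064
Σp_P4ᵢ² = 0.02² + 0.61² + 0.11² + 0.24² + 0.02² = 0.0004 + 0.3721 + 0.0121 + 0.0576 + 0.0004 = 0.4426
B_P4 = 1 / 0.4426 = 2.2594
Highest B → broadest niche (most generalist): population P2 (B = 4.01).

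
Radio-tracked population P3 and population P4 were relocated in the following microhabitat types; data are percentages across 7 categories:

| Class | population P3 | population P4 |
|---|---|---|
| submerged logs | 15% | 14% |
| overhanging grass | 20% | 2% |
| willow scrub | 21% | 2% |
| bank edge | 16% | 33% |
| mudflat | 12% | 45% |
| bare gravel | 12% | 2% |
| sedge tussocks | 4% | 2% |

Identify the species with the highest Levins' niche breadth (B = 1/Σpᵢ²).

population P3

Convert percentages to proportions (divide by 100).
Σp_P3ᵢ² = 0.15² + 0.20² + 0.21² + 0.16² + 0.12² + 0.12² + 0.04² = 0.0225 + 0.0400 + 0.0441 + 0.0256 + 0.0144 + 0.0144 + 0.0016 = 0.1626
B_P3 = 1 / 0.1626 = 6.1501
Σp_P4ᵢ² = 0.14² + 0.02² + 0.02² + 0.33² + 0.45² + 0.02² + 0.02² = 0.0196 + 0.0004 + 0.0004 + 0.1089 + 0.2025 + 0.0004 + 0.0004 = 0.3326
B_P4 = 1 / 0.3326 = 3.0066
Highest B → broadest niche (most generalist): population P3 (B = 6.15).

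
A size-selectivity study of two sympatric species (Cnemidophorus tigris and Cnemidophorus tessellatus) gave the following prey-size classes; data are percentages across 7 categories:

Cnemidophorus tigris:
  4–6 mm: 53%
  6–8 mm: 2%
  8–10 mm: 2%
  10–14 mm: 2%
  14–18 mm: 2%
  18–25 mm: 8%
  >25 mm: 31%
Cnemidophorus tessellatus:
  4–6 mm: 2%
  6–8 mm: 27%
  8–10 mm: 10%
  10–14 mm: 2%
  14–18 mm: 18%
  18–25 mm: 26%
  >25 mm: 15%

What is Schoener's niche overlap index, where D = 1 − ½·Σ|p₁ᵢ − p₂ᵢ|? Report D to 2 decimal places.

Convert percentages to proportions (divide by 100).
Σ|p₁ᵢ − p₂ᵢ| = 0.51 + 0.25 + 0.08 + 0.00 + 0.16 + 0.18 + 0.16 = 1.34
D = 1 − ½ × 1.34 = 1 − 0.670 = 0.3300

0.33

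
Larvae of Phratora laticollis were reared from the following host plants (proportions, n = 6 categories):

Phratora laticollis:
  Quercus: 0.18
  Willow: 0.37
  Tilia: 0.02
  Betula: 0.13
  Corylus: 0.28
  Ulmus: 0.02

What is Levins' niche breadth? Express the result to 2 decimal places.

3.77

Σpᵢ² = 0.18² + 0.37² + 0.02² + 0.13² + 0.28² + 0.02² = 0.0324 + 0.1369 + 0.0004 + 0.0169 + 0.0784 + 0.0004 = 0.2654
B = 1 / 0.2654 = 3.7679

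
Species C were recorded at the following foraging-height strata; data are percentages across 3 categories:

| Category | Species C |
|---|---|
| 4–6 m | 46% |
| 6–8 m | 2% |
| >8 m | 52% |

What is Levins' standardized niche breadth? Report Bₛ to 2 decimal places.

0.54

Convert percentages to proportions (divide by 100).
Σpᵢ² = 0.46² + 0.02² + 0.52² = 0.2116 + 0.0004 + 0.2704 = 0.4824
B = 1 / 0.4824 = 2.0730
Bₛ = (B − 1)/(n − 1) = (2.0730 − 1)/(3 − 1) = 1.0730/2 = 0.5365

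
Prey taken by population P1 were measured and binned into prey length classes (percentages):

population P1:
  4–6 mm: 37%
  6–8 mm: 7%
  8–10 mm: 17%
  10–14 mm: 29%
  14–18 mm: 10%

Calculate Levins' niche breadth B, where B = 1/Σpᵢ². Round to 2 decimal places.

3.78

Convert percentages to proportions (divide by 100).
Σpᵢ² = 0.37² + 0.07² + 0.17² + 0.29² + 0.10² = 0.1369 + 0.0049 + 0.0289 + 0.0841 + 0.0100 = 0.2648
B = 1 / 0.2648 = 3.7764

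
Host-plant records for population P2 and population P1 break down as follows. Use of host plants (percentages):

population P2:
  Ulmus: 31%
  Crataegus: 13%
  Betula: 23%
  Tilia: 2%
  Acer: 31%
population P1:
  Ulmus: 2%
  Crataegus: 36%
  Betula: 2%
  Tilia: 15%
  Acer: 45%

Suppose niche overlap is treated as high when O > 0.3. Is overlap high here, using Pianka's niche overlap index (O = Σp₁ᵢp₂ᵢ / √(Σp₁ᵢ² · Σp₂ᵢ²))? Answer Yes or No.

Yes

Convert percentages to proportions (divide by 100).
Σ p₁ᵢp₂ᵢ = 0.0062 + 0.0468 + 0.0046 + 0.0030 + 0.1395 = 0.2001
Σp_1ᵢ² = 0.31² + 0.13² + 0.23² + 0.02² + 0.31² = 0.0961 + 0.0169 + 0.0529 + 0.0004 + 0.0961 = 0.2624
Σp_2ᵢ² = 0.02² + 0.36² + 0.02² + 0.15² + 0.45² = 0.0004 + 0.1296 + 0.0004 + 0.0225 + 0.2025 = 0.3554
O = 0.2001 / √(0.2624 × 0.3554) = 0.2001 / 0.30538 = 0.6552
O = 0.6552 > 0.3 → Yes.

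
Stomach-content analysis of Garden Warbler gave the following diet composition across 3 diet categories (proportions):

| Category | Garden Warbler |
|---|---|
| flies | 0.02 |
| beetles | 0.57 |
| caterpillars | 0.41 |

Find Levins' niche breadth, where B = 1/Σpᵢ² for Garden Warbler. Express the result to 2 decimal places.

2.03

Σpᵢ² = 0.02² + 0.57² + 0.41² = 0.0004 + 0.3249 + 0.1681 = 0.4934
B = 1 / 0.4934 = 2.0268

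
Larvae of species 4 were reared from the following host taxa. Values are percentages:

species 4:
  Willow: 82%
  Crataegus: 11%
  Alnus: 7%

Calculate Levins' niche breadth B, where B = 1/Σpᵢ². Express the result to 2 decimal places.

Convert percentages to proportions (divide by 100).
Σpᵢ² = 0.82² + 0.11² + 0.07² = 0.6724 + 0.0121 + 0.0049 = 0.6894
B = 1 / 0.6894 = 1.4505

1.45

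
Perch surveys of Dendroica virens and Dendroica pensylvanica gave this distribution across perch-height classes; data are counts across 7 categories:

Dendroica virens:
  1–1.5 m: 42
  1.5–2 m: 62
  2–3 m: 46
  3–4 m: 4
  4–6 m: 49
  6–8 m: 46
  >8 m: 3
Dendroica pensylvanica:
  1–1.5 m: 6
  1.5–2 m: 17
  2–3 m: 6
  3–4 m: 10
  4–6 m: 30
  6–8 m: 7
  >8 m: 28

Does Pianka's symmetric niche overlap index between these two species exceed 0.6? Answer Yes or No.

Proportions for Dendroica virens (n=252): 42/252=0.1667, 62/252=0.2460, 46/252=0.1825, 4/252=0.0159, 49/252=0.1944, 46/252=0.1825, 3/252=0.0119
Proportions for Dendroica pensylvanica (n=104): 6/104=0.0577, 17/104=0.1635, 6/104=0.0577, 10/104=0.0962, 30/104=0.2885, 7/104=0.0673, 28/104=0.2692
Σ p₁ᵢp₂ᵢ = 0.009619 + 0.040221 + 0.010530 + 0.001530 + 0.056084 + 0.012282 + 0.003203 = 0.133469
Σp_1ᵢ² = 0.1667² + 0.2460² + 0.1825² + 0.0159² + 0.1944² + 0.1825² + 0.0119² = 0.027789 + 0.060516 + 0.033306 + 0.000253 + 0.037791 + 0.033306 + 0.000142 = 0.193103
Σp_2ᵢ² = 0.0577² + 0.1635² + 0.0577² + 0.0962² + 0.2885² + 0.0673² + 0.2692² = 0.003329 + 0.026732 + 0.003329 + 0.009254 + 0.083232 + 0.004529 + 0.072469 = 0.202874
O = 0.133469 / √(0.193103 × 0.202874) = 0.133469 / 0.1979282 = 0.6743
O = 0.6743 > 0.6 → Yes.

Yes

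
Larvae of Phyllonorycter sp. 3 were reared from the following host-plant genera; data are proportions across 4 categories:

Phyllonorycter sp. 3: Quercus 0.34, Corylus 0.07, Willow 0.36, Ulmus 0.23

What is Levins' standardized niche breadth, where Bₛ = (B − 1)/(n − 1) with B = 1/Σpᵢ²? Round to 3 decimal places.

Σpᵢ² = 0.34² + 0.07² + 0.36² + 0.23² = 0.1156 + 0.0049 + 0.1296 + 0.0529 = 0.3030
B = 1 / 0.3030 = 3.30033
Bₛ = (B − 1)/(n − 1) = (3.30033 − 1)/(4 − 1) = 2.30033/3 = 0.76678

0.767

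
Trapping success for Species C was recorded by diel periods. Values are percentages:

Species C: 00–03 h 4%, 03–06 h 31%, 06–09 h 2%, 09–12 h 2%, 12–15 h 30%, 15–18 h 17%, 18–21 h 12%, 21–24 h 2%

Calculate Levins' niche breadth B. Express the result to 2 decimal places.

Convert percentages to proportions (divide by 100).
Σpᵢ² = 0.04² + 0.31² + 0.02² + 0.02² + 0.30² + 0.17² + 0.12² + 0.02² = 0.0016 + 0.0961 + 0.0004 + 0.0004 + 0.0900 + 0.0289 + 0.0144 + 0.0004 = 0.2322
B = 1 / 0.2322 = 4.3066

4.31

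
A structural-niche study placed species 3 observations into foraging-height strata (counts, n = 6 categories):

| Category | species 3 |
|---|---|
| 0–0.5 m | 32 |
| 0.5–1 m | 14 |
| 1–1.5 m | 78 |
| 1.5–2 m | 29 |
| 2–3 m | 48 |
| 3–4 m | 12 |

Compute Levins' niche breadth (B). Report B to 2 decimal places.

Proportions for species 3 (n=213): 32/213=0.1502, 14/213=0.0657, 78/213=0.3662, 29/213=0.1362, 48/213=0.2254, 12/213=0.0563
Σpᵢ² = 0.1502² + 0.0657² + 0.3662² + 0.1362² + 0.2254² + 0.0563² = 0.022560 + 0.004316 + 0.134102 + 0.018550 + 0.050805 + 0.003170 = 0.233503
B = 1 / 0.233503 = 4.2826

4.28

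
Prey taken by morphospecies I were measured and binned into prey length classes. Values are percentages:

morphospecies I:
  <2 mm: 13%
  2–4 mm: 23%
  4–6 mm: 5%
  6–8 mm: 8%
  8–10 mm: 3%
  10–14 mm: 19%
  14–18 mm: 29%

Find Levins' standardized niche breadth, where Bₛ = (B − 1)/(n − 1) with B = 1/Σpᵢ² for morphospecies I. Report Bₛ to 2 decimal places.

0.67

Convert percentages to proportions (divide by 100).
Σpᵢ² = 0.13² + 0.23² + 0.05² + 0.08² + 0.03² + 0.19² + 0.29² = 0.0169 + 0.0529 + 0.0025 + 0.0064 + 0.0009 + 0.0361 + 0.0841 = 0.1998
B = 1 / 0.1998 = 5.0050
Bₛ = (B − 1)/(n − 1) = (5.0050 − 1)/(7 − 1) = 4.0050/6 = 0.6675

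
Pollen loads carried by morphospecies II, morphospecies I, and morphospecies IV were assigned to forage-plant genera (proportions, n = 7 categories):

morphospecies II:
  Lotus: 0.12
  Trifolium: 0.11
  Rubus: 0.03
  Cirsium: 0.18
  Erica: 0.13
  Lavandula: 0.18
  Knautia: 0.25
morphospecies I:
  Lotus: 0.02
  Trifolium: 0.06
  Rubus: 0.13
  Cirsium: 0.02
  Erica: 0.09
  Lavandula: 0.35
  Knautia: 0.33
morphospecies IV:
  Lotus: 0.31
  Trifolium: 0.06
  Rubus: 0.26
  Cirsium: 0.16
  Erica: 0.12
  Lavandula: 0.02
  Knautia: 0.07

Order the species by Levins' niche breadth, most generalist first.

Σp_IIᵢ² = 0.12² + 0.11² + 0.03² + 0.18² + 0.13² + 0.18² + 0.25² = 0.0144 + 0.0121 + 0.0009 + 0.0324 + 0.0169 + 0.0324 + 0.0625 = 0.1716
B_II = 1 / 0.1716 = 5.8275
Σp_Iᵢ² = 0.02² + 0.06² + 0.13² + 0.02² + 0.09² + 0.35² + 0.33² = 0.0004 + 0.0036 + 0.0169 + 0.0004 + 0.0081 + 0.1225 + 0.1089 = 0.2608
B_I = 1 / 0.2608 = 3.8344
Σp_IVᵢ² = 0.31² + 0.06² + 0.26² + 0.16² + 0.12² + 0.02² + 0.07² = 0.0961 + 0.0036 + 0.0676 + 0.0256 + 0.0144 + 0.0004 + 0.0049 = 0.2126
B_IV = 1 / 0.2126 = 4.7037
Ranking by B (broadest → narrowest): morphospecies II (5.83) > morphospecies IV (4.70) > morphospecies I (3.83)

morphospecies II > morphospecies IV > morphospecies I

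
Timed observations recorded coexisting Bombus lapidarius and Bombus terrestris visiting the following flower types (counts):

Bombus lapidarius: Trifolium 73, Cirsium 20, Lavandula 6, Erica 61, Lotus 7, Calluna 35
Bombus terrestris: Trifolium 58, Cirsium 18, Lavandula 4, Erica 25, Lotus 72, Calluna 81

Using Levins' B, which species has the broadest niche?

Proportions for Bombus lapidarius (n=202): 73/202=0.3614, 20/202=0.0990, 6/202=0.0297, 61/202=0.3020, 7/202=0.0347, 35/202=0.1733
Proportions for Bombus terrestris (n=258): 58/258=0.2248, 18/258=0.0698, 4/258=0.0155, 25/258=0.0969, 72/258=0.2791, 81/258=0.3140
Σp_lapiᵢ² = 0.3614² + 0.0990² + 0.0297² + 0.3020² + 0.0347² + 0.1733² = 0.130610 + 0.009801 + 0.000882 + 0.091204 + 0.001204 + 0.030033 = 0.263734
B_lapi = 1 / 0.263734 = 3.7917
Σp_terrᵢ² = 0.2248² + 0.0698² + 0.0155² + 0.0969² + 0.2791² + 0.3140² = 0.050535 + 0.004872 + 0.000240 + 0.009390 + 0.077897 + 0.098596 = 0.241530
B_terr = 1 / 0.241530 = 4.1403
Highest B → broadest niche (most generalist): Bombus terrestris (B = 4.14).

Bombus terrestris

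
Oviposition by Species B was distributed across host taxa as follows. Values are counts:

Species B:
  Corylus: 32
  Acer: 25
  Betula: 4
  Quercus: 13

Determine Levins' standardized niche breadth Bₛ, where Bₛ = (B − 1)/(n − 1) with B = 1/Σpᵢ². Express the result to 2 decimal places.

Proportions for Species B (n=74): 32/74=0.4324, 25/74=0.3378, 4/74=0.0541, 13/74=0.1757
Σpᵢ² = 0.4324² + 0.3378² + 0.0541² + 0.1757² = 0.186970 + 0.114109 + 0.002927 + 0.030870 = 0.334876
B = 1 / 0.334876 = 2.9862
Bₛ = (B − 1)/(n − 1) = (2.9862 − 1)/(4 − 1) = 1.9862/3 = 0.6621

0.66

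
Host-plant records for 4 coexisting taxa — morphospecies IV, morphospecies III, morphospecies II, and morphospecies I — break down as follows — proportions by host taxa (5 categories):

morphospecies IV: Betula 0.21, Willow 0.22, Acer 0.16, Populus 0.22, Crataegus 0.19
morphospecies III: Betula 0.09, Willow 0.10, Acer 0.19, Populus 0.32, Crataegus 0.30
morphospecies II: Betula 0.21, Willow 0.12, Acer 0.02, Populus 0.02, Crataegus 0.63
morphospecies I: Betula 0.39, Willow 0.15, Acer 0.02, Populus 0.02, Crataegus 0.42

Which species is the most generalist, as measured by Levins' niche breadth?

Σp_IVᵢ² = 0.21² + 0.22² + 0.16² + 0.22² + 0.19² = 0.0441 + 0.0484 + 0.0256 + 0.0484 + 0.0361 = 0.2026
B_IV = 1 / 0.2026 = 4.9358
Σp_IIIᵢ² = 0.09² + 0.10² + 0.19² + 0.32² + 0.30² = 0.0081 + 0.0100 + 0.0361 + 0.1024 + 0.0900 = 0.2466
B_III = 1 / 0.2466 = 4.0552
Σp_IIᵢ² = 0.21² + 0.12² + 0.02² + 0.02² + 0.63² = 0.0441 + 0.0144 + 0.0004 + 0.0004 + 0.3969 = 0.4562
B_II = 1 / 0.4562 = 2.1920
Σp_Iᵢ² = 0.39² + 0.15² + 0.02² + 0.02² + 0.42² = 0.1521 + 0.0225 + 0.0004 + 0.0004 + 0.1764 = 0.3518
B_I = 1 / 0.3518 = 2.8425
Highest B → broadest niche (most generalist): morphospecies IV (B = 4.94).

morphospecies IV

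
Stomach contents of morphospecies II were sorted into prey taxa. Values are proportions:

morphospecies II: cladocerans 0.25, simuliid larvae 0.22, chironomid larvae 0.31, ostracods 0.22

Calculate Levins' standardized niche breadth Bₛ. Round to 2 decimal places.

Σpᵢ² = 0.25² + 0.22² + 0.31² + 0.22² = 0.0625 + 0.0484 + 0.0961 + 0.0484 = 0.2554
B = 1 / 0.2554 = 3.9154
Bₛ = (B − 1)/(n − 1) = (3.9154 − 1)/(4 − 1) = 2.9154/3 = 0.9718

0.97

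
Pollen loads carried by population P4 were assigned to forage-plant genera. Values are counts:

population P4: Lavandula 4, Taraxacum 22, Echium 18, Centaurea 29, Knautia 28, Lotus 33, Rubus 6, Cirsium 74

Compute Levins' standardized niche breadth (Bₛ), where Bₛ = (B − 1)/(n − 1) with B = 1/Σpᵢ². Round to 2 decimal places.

0.58

Proportions for population P4 (n=214): 4/214=0.0187, 22/214=0.1028, 18/214=0.0841, 29/214=0.1355, 28/214=0.1308, 33/214=0.1542, 6/214=0.0280, 74/214=0.3458
Σpᵢ² = 0.0187² + 0.1028² + 0.0841² + 0.1355² + 0.1308² + 0.1542² + 0.0280² + 0.3458² = 0.000350 + 0.010568 + 0.007073 + 0.018360 + 0.017109 + 0.023778 + 0.000784 + 0.119578 = 0.197600
B = 1 / 0.197600 = 5.0607
Bₛ = (B − 1)/(n − 1) = (5.0607 − 1)/(8 − 1) = 4.0607/7 = 0.5801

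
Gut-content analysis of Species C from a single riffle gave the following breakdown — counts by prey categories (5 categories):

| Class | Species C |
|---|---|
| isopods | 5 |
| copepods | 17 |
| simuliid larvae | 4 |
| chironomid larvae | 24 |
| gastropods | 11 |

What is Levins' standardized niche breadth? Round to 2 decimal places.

0.66

Proportions for Species C (n=61): 5/61=0.0820, 17/61=0.2787, 4/61=0.0656, 24/61=0.3934, 11/61=0.1803
Σpᵢ² = 0.0820² + 0.2787² + 0.0656² + 0.3934² + 0.1803² = 0.006724 + 0.077674 + 0.004303 + 0.154764 + 0.032508 = 0.275973
B = 1 / 0.275973 = 3.6235
Bₛ = (B − 1)/(n − 1) = (3.6235 − 1)/(5 − 1) = 2.6235/4 = 0.6559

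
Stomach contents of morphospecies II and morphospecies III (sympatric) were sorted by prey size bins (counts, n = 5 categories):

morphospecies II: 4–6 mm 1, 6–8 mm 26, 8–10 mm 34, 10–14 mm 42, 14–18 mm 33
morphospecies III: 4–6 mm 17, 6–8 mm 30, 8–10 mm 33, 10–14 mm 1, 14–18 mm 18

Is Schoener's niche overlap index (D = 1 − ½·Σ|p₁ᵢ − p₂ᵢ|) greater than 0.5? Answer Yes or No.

Proportions for morphospecies II (n=136): 1/136=0.0074, 26/136=0.1912, 34/136=0.2500, 42/136=0.3088, 33/136=0.2426
Proportions for morphospecies III (n=99): 17/99=0.1717, 30/99=0.3030, 33/99=0.3333, 1/99=0.0101, 18/99=0.1818
Σ|p₁ᵢ − p₂ᵢ| = 0.1643 + 0.1118 + 0.0833 + 0.2987 + 0.0608 = 0.7189
D = 1 − ½ × 0.7189 = 1 − 0.35945 = 0.64055
D = 0.64055 > 0.5 → Yes.

Yes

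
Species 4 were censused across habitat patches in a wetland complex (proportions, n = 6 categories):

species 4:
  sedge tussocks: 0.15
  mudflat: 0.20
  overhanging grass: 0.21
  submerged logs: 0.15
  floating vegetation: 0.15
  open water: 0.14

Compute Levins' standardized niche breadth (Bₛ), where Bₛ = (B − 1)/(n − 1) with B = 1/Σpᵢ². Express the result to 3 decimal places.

0.968

Σpᵢ² = 0.15² + 0.20² + 0.21² + 0.15² + 0.15² + 0.14² = 0.0225 + 0.0400 + 0.0441 + 0.0225 + 0.0225 + 0.0196 = 0.1712
B = 1 / 0.1712 = 5.84112
Bₛ = (B − 1)/(n − 1) = (5.84112 − 1)/(6 − 1) = 4.84112/5 = 0.96822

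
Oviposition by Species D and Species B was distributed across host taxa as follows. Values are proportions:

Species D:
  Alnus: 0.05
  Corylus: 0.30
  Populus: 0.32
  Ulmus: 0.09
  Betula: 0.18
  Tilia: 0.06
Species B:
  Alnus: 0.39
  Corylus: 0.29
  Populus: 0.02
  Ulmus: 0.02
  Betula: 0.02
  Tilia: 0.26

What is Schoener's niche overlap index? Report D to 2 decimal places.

0.46

Σ|p₁ᵢ − p₂ᵢ| = 0.34 + 0.01 + 0.30 + 0.07 + 0.16 + 0.20 = 1.08
D = 1 − ½ × 1.08 = 1 − 0.540 = 0.4600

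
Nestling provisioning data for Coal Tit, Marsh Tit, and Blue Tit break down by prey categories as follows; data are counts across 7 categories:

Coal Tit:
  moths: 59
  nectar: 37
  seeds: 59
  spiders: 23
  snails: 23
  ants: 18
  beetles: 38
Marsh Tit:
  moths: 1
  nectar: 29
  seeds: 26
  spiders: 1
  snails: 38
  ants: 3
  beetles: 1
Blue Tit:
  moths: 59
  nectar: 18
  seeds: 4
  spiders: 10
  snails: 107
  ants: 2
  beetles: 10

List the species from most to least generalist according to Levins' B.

Coal Tit > Marsh Tit > Blue Tit

Proportions for Coal Tit (n=257): 59/257=0.2296, 37/257=0.1440, 59/257=0.2296, 23/257=0.0895, 23/257=0.0895, 18/257=0.0700, 38/257=0.1479
Proportions for Marsh Tit (n=99): 1/99=0.0101, 29/99=0.2929, 26/99=0.2626, 1/99=0.0101, 38/99=0.3838, 3/99=0.0303, 1/99=0.0101
Proportions for Blue Tit (n=210): 59/210=0.2810, 18/210=0.0857, 4/210=0.0190, 10/210=0.0476, 107/210=0.5095, 2/210=0.0095, 10/210=0.0476
Σp_Coalᵢ² = 0.2296² + 0.1440² + 0.2296² + 0.0895² + 0.0895² + 0.0700² + 0.1479² = 0.052716 + 0.020736 + 0.052716 + 0.008010 + 0.008010 + 0.004900 + 0.021874 = 0.168962
B_Coal = 1 / 0.168962 = 5.9185
Σp_Marsᵢ² = 0.0101² + 0.2929² + 0.2626² + 0.0101² + 0.3838² + 0.0303² + 0.0101² = 0.000102 + 0.085790 + 0.068959 + 0.000102 + 0.147302 + 0.000918 + 0.000102 = 0.303275
B_Mars = 1 / 0.303275 = 3.2973
Σp_Blueᵢ² = 0.2810² + 0.0857² + 0.0190² + 0.0476² + 0.5095² + 0.0095² + 0.0476² = 0.078961 + 0.007344 + 0.000361 + 0.002266 + 0.259590 + 0.000090 + 0.002266 = 0.350878
B_Blue = 1 / 0.350878 = 2.8500
Ranking by B (broadest → narrowest): Coal Tit (5.92) > Marsh Tit (3.30) > Blue Tit (2.85)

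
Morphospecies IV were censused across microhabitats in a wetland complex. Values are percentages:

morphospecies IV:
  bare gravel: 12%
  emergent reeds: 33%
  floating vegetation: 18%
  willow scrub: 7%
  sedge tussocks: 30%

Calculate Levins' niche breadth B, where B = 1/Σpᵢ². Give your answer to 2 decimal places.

3.99

Convert percentages to proportions (divide by 100).
Σpᵢ² = 0.12² + 0.33² + 0.18² + 0.07² + 0.30² = 0.0144 + 0.1089 + 0.0324 + 0.0049 + 0.0900 = 0.2506
B = 1 / 0.2506 = 3.9904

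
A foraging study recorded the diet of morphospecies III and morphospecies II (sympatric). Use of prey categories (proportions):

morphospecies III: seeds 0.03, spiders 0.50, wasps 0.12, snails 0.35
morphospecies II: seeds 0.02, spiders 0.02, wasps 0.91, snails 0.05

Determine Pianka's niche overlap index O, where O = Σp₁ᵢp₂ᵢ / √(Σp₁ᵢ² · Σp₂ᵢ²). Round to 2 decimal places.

0.24

Σ p₁ᵢp₂ᵢ = 0.0006 + 0.0100 + 0.1092 + 0.0175 = 0.1373
Σp_1ᵢ² = 0.03² + 0.50² + 0.12² + 0.35² = 0.0009 + 0.2500 + 0.0144 + 0.1225 = 0.3878
Σp_2ᵢ² = 0.02² + 0.02² + 0.91² + 0.05² = 0.0004 + 0.0004 + 0.8281 + 0.0025 = 0.8314
O = 0.1373 / √(0.3878 × 0.8314) = 0.1373 / 0.56782 = 0.2418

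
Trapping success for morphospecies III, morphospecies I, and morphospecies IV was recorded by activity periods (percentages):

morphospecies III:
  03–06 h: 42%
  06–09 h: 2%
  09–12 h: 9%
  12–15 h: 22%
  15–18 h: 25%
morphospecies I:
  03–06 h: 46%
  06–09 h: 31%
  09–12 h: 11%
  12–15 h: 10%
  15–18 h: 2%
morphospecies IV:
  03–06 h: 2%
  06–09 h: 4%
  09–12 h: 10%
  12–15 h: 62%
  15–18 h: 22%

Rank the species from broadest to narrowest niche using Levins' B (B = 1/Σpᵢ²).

morphospecies III > morphospecies I > morphospecies IV

Convert percentages to proportions (divide by 100).
Σp_IIIᵢ² = 0.42² + 0.02² + 0.09² + 0.22² + 0.25² = 0.1764 + 0.0004 + 0.0081 + 0.0484 + 0.0625 = 0.2958
B_III = 1 / 0.2958 = 3.3807
Σp_Iᵢ² = 0.46² + 0.31² + 0.11² + 0.10² + 0.02² = 0.2116 + 0.0961 + 0.0121 + 0.0100 + 0.0004 = 0.3302
B_I = 1 / 0.3302 = 3.0285
Σp_IVᵢ² = 0.02² + 0.04² + 0.10² + 0.62² + 0.22² = 0.0004 + 0.0016 + 0.0100 + 0.3844 + 0.0484 = 0.4448
B_IV = 1 / 0.4448 = 2.2482
Ranking by B (broadest → narrowest): morphospecies III (3.38) > morphospecies I (3.03) > morphospecies IV (2.25)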